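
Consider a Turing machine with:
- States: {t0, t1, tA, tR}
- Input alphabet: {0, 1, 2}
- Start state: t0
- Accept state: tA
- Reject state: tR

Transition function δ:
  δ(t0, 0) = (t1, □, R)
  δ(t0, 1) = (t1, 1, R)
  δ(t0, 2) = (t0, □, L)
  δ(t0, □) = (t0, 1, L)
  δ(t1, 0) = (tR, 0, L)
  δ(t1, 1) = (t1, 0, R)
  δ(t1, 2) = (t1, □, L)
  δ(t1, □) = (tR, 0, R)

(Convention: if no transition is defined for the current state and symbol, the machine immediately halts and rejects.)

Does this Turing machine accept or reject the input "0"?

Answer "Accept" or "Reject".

Execution trace:
Initial: [t0]0
Step 1: δ(t0, 0) = (t1, □, R) → □[t1]□
Step 2: δ(t1, □) = (tR, 0, R) → □0[tR]□

The machine reaches the reject state tR and halts.

Answer: Reject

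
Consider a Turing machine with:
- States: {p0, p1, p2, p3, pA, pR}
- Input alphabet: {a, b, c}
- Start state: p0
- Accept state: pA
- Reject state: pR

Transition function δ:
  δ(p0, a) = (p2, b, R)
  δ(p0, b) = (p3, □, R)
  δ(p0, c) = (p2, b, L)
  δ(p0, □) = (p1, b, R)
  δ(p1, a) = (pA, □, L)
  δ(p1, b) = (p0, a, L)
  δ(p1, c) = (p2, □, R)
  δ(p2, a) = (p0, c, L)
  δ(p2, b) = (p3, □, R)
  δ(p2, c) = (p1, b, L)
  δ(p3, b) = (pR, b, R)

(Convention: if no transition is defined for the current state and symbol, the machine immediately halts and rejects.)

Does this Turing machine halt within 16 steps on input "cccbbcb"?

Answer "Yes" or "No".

Execution trace:
Initial: [p0]cccbbcb
Step 1: δ(p0, c) = (p2, b, L) → [p2]□bccbbcb

No transition is defined for δ(p2, □). By convention the machine halts and rejects.
The machine halted after 1 step (within the 16-step bound).

Answer: Yes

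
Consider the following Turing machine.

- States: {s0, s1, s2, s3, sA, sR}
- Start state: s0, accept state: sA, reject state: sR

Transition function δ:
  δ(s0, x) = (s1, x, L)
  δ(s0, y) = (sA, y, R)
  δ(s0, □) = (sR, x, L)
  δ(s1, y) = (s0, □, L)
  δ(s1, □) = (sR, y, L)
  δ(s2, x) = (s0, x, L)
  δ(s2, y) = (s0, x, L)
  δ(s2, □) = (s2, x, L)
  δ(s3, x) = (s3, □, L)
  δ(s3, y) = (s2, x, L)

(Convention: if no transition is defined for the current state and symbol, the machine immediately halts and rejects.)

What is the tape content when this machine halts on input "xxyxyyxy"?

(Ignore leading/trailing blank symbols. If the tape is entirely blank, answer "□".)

Execution trace:
Initial: [s0]xxyxyyxy
Step 1: δ(s0, x) = (s1, x, L) → [s1]□xxyxyyxy
Step 2: δ(s1, □) = (sR, y, L) → [sR]□yxxyxyyxy

The machine reaches the reject state sR and halts.

Final tape (ignoring leading/trailing blanks): yxxyxyyxy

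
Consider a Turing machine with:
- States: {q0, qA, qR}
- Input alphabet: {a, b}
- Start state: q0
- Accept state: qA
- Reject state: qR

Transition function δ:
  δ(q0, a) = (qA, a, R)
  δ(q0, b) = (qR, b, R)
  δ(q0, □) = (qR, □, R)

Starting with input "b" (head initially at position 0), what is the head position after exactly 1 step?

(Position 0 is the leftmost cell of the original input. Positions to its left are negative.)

Execution trace (head position shown):
Step 0: [q0]b  (head at position 0)
Step 1: move right → b[qR]□  (head at position 1)

After 1 step, the head is at position 1.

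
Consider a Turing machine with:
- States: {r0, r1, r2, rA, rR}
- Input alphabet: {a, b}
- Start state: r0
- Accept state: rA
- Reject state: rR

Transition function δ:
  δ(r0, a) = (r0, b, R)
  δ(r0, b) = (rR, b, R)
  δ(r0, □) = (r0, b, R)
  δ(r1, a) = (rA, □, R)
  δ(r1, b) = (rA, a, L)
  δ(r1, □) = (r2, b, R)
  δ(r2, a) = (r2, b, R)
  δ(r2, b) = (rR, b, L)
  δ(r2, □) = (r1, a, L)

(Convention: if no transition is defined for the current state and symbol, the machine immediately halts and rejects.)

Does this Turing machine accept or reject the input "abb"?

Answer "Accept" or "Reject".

Execution trace:
Initial: [r0]abb
Step 1: δ(r0, a) = (r0, b, R) → b[r0]bb
Step 2: δ(r0, b) = (rR, b, R) → bb[rR]b

The machine reaches the reject state rR and halts.

Answer: Reject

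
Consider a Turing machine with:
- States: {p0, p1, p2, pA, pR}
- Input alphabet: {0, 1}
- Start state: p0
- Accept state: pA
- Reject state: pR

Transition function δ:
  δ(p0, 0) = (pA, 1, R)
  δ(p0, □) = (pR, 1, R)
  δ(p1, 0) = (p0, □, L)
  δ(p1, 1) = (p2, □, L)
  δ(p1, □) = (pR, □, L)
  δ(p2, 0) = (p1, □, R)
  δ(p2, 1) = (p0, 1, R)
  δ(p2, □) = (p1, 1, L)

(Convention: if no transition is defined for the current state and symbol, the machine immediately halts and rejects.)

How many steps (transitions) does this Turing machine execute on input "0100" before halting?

Execution trace:
Initial: [p0]0100
Step 1: δ(p0, 0) = (pA, 1, R) → 1[pA]100

The machine reaches the accept state pA and halts.

The machine executed 1 step before halting.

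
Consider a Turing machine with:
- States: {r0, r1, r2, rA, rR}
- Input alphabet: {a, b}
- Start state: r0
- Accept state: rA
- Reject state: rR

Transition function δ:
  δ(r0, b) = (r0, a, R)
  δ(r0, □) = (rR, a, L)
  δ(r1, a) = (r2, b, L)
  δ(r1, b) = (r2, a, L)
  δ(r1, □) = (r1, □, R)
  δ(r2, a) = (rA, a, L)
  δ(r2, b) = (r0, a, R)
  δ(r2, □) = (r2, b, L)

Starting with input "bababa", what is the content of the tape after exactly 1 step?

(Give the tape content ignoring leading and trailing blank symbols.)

Execution trace:
Initial: [r0]bababa
Step 1: δ(r0, b) = (r0, a, R) → a[r0]ababa

No transition is defined for δ(r0, a). By convention the machine halts and rejects.

After 1 step, the tape (ignoring leading/trailing blanks) is: aababa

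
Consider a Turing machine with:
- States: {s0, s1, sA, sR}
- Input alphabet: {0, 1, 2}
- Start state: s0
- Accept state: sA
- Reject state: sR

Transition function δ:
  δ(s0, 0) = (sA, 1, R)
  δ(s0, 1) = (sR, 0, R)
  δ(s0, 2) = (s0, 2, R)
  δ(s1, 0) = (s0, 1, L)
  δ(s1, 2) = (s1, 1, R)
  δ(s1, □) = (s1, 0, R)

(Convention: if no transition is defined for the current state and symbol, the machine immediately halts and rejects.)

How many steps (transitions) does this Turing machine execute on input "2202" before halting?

Execution trace:
Initial: [s0]2202
Step 1: δ(s0, 2) = (s0, 2, R) → 2[s0]202
Step 2: δ(s0, 2) = (s0, 2, R) → 22[s0]02
Step 3: δ(s0, 0) = (sA, 1, R) → 221[sA]2

The machine reaches the accept state sA and halts.

The machine executed 3 steps before halting.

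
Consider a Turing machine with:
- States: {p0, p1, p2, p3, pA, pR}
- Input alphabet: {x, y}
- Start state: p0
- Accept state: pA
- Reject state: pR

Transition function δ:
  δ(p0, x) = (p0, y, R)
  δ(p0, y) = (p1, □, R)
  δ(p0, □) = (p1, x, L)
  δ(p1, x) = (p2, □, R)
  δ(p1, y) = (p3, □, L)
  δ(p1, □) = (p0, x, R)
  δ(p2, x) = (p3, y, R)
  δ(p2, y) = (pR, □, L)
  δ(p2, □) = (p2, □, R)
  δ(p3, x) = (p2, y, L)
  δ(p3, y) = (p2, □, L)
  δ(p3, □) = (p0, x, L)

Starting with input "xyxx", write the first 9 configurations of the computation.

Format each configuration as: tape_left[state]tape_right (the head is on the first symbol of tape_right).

Transitions applied:
Step 1: δ(p0, x) = (p0, y, R)
Step 2: δ(p0, y) = (p1, □, R)
Step 3: δ(p1, x) = (p2, □, R)
Step 4: δ(p2, x) = (p3, y, R)
Step 5: δ(p3, □) = (p0, x, L)
Step 6: δ(p0, y) = (p1, □, R)
Step 7: δ(p1, x) = (p2, □, R)
Step 8: δ(p2, □) = (p2, □, R)

The first 9 configurations are:
[p0]xyxx ⊢ y[p0]yxx ⊢ y□[p1]xx ⊢ y□□[p2]x ⊢ y□□y[p3]□ ⊢ y□□[p0]yx ⊢ y□□□[p1]x ⊢ y□□□□[p2]□ ⊢ y□□□□□[p2]□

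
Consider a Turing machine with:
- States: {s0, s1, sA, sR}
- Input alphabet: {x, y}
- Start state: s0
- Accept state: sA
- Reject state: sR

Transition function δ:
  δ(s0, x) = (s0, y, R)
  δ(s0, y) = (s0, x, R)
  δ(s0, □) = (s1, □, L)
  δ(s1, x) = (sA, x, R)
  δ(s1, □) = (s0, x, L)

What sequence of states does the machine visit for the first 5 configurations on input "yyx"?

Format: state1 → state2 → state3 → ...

Execution trace:
Initial: [s0]yyx
Step 1: δ(s0, y) = (s0, x, R) → x[s0]yx
Step 2: δ(s0, y) = (s0, x, R) → xx[s0]x
Step 3: δ(s0, x) = (s0, y, R) → xxy[s0]□
Step 4: δ(s0, □) = (s1, □, L) → xx[s1]y□

No transition is defined for δ(s1, y). By convention the machine halts and rejects.

State sequence: s0 → s0 → s0 → s0 → s1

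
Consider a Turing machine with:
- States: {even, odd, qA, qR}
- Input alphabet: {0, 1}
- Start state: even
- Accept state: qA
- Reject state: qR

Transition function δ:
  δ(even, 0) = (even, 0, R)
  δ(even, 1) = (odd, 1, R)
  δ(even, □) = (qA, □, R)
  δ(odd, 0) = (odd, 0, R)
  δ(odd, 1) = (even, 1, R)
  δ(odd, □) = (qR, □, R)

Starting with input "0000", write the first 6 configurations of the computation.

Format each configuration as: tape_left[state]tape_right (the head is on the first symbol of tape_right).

Transitions applied:
Step 1: δ(even, 0) = (even, 0, R)
Step 2: δ(even, 0) = (even, 0, R)
Step 3: δ(even, 0) = (even, 0, R)
Step 4: δ(even, 0) = (even, 0, R)
Step 5: δ(even, □) = (qA, □, R)

The first 6 configurations are:
[even]0000 ⊢ 0[even]000 ⊢ 00[even]00 ⊢ 000[even]0 ⊢ 0000[even]□ ⊢ 0000□[qA]□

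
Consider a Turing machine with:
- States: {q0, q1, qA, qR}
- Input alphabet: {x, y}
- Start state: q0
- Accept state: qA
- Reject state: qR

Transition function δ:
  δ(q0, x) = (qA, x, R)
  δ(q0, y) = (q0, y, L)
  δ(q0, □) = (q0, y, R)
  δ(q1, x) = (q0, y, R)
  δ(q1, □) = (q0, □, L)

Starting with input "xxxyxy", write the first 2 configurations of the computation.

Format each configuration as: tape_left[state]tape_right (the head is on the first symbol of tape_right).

Transitions applied:
Step 1: δ(q0, x) = (qA, x, R)

The first 2 configurations are:
[q0]xxxyxy ⊢ x[qA]xxyxy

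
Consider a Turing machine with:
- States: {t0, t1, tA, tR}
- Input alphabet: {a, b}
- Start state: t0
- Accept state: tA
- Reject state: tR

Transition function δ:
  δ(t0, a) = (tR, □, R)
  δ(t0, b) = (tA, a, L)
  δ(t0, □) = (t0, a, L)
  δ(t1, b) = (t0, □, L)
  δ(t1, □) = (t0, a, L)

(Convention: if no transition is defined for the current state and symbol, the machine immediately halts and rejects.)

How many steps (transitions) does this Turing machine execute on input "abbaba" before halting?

Execution trace:
Initial: [t0]abbaba
Step 1: δ(t0, a) = (tR, □, R) → □[tR]bbaba

The machine reaches the reject state tR and halts.

The machine executed 1 step before halting.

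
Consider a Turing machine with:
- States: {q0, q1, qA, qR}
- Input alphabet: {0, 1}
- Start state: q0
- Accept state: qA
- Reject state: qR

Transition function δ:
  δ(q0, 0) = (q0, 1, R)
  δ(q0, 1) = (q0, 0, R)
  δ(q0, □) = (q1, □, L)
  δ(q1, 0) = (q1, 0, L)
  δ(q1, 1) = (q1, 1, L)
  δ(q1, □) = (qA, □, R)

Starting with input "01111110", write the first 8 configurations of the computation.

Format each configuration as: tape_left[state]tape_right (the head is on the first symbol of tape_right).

Transitions applied:
Step 1: δ(q0, 0) = (q0, 1, R)
Step 2: δ(q0, 1) = (q0, 0, R)
Step 3: δ(q0, 1) = (q0, 0, R)
Step 4: δ(q0, 1) = (q0, 0, R)
Step 5: δ(q0, 1) = (q0, 0, R)
Step 6: δ(q0, 1) = (q0, 0, R)
Step 7: δ(q0, 1) = (q0, 0, R)

The first 8 configurations are:
[q0]01111110 ⊢ 1[q0]1111110 ⊢ 10[q0]111110 ⊢ 100[q0]11110 ⊢ 1000[q0]1110 ⊢ 10000[q0]110 ⊢ 100000[q0]10 ⊢ 1000000[q0]0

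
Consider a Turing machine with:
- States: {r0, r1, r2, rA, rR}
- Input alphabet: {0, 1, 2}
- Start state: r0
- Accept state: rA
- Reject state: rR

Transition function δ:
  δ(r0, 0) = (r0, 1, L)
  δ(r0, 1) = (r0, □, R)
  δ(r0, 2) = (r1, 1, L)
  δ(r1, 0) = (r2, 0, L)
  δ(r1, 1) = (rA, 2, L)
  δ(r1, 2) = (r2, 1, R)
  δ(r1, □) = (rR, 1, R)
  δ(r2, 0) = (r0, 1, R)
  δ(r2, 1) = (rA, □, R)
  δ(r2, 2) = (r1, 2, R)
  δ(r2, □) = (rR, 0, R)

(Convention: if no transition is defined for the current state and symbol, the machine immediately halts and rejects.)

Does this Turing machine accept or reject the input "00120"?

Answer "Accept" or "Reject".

Execution trace:
Initial: [r0]00120
Step 1: δ(r0, 0) = (r0, 1, L) → [r0]□10120

No transition is defined for δ(r0, □). By convention the machine halts and rejects.

Answer: Reject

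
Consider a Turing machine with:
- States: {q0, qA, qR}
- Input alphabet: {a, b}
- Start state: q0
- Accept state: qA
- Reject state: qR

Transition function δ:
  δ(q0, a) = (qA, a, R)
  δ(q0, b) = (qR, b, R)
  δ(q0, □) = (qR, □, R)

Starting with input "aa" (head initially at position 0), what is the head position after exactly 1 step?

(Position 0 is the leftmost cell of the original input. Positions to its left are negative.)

Execution trace (head position shown):
Step 0: [q0]aa  (head at position 0)
Step 1: move right → a[qA]a  (head at position 1)

After 1 step, the head is at position 1.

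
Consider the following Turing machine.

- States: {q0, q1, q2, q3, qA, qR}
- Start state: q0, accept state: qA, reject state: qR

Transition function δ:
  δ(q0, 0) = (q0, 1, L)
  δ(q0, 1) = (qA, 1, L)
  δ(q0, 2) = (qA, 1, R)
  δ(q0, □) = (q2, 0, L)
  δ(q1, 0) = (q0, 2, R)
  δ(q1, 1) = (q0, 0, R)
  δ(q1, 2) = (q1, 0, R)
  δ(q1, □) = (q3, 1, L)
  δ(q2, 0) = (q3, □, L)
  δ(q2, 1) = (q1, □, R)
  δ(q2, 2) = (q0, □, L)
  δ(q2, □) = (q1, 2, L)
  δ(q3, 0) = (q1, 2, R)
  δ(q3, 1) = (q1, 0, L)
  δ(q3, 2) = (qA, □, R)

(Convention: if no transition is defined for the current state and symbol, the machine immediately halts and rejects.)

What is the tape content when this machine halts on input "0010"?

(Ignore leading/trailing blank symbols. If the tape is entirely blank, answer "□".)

Execution trace:
Initial: [q0]0010
Step 1: δ(q0, 0) = (q0, 1, L) → [q0]□1010
Step 2: δ(q0, □) = (q2, 0, L) → [q2]□01010
Step 3: δ(q2, □) = (q1, 2, L) → [q1]□201010
Step 4: δ(q1, □) = (q3, 1, L) → [q3]□1201010

No transition is defined for δ(q3, □). By convention the machine halts and rejects.

Final tape (ignoring leading/trailing blanks): 1201010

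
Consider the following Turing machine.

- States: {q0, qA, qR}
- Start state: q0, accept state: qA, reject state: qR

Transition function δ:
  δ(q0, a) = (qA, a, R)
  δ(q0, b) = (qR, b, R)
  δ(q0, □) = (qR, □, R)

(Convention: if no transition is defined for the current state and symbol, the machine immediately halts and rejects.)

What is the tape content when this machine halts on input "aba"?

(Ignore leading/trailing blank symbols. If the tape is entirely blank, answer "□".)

Execution trace:
Initial: [q0]aba
Step 1: δ(q0, a) = (qA, a, R) → a[qA]ba

The machine reaches the accept state qA and halts.

Final tape (ignoring leading/trailing blanks): aba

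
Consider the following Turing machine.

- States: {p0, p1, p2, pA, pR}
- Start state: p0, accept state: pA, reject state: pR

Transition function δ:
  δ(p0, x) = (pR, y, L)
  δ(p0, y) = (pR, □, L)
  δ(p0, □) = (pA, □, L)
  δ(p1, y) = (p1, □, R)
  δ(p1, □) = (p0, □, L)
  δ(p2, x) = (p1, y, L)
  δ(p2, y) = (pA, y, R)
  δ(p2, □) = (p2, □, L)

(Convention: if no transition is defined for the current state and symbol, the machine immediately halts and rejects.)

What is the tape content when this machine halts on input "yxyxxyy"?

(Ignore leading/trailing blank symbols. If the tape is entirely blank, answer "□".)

Execution trace:
Initial: [p0]yxyxxyy
Step 1: δ(p0, y) = (pR, □, L) → [pR]□□xyxxyy

The machine reaches the reject state pR and halts.

Final tape (ignoring leading/trailing blanks): xyxxyy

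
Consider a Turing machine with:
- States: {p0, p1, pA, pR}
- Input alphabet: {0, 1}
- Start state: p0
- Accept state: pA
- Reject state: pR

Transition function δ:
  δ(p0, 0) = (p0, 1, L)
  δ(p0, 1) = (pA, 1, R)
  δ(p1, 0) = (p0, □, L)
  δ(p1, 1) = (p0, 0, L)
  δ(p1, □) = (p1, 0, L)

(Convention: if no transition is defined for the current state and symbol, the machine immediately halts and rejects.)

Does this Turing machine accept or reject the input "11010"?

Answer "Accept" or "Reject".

Execution trace:
Initial: [p0]11010
Step 1: δ(p0, 1) = (pA, 1, R) → 1[pA]1010

The machine reaches the accept state pA and halts.

Answer: Accept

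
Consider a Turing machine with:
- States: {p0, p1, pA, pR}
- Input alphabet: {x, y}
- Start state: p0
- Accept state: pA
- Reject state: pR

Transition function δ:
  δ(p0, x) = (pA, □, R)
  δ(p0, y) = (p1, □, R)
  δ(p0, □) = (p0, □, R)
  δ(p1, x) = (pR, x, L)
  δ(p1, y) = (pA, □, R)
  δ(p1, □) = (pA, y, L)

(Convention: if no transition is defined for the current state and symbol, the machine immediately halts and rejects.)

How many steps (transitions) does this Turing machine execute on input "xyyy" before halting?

Execution trace:
Initial: [p0]xyyy
Step 1: δ(p0, x) = (pA, □, R) → □[pA]yyy

The machine reaches the accept state pA and halts.

The machine executed 1 step before halting.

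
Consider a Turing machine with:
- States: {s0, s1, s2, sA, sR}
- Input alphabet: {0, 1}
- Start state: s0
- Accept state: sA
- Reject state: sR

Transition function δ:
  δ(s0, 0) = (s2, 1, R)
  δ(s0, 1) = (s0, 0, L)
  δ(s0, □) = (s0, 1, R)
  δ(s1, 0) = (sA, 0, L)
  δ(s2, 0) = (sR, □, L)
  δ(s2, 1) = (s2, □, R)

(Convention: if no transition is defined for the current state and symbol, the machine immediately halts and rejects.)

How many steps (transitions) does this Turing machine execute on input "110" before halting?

Execution trace:
Initial: [s0]110
Step 1: δ(s0, 1) = (s0, 0, L) → [s0]□010
Step 2: δ(s0, □) = (s0, 1, R) → 1[s0]010
Step 3: δ(s0, 0) = (s2, 1, R) → 11[s2]10
Step 4: δ(s2, 1) = (s2, □, R) → 11□[s2]0
Step 5: δ(s2, 0) = (sR, □, L) → 11[sR]□□

The machine reaches the reject state sR and halts.

The machine executed 5 steps before halting.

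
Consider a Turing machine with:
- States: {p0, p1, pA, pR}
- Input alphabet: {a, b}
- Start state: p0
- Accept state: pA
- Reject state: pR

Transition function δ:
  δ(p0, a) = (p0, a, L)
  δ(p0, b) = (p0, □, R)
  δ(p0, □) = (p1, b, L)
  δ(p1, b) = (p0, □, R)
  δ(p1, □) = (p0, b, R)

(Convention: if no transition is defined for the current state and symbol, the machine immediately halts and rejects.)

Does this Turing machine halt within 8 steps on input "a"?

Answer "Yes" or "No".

Execution trace:
Initial: [p0]a
Step 1: δ(p0, a) = (p0, a, L) → [p0]□a
Step 2: δ(p0, □) = (p1, b, L) → [p1]□ba
Step 3: δ(p1, □) = (p0, b, R) → b[p0]ba
Step 4: δ(p0, b) = (p0, □, R) → b□[p0]a
Step 5: δ(p0, a) = (p0, a, L) → b[p0]□a
Step 6: δ(p0, □) = (p1, b, L) → [p1]bba
Step 7: δ(p1, b) = (p0, □, R) → □[p0]ba
Step 8: δ(p0, b) = (p0, □, R) → □□[p0]a

The machine has not reached a halting state after 8 steps.
The machine did not halt within the 8-step bound.

Answer: No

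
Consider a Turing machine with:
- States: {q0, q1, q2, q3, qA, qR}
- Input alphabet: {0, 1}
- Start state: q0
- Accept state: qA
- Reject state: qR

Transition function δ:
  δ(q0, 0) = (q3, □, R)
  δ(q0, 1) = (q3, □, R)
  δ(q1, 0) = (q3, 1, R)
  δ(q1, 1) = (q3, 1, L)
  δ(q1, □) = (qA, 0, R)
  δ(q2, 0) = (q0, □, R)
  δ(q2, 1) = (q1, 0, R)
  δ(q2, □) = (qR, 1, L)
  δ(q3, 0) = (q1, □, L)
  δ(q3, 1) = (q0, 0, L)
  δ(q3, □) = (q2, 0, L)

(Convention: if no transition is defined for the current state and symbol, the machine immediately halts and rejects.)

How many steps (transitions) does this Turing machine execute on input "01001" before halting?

Execution trace:
Initial: [q0]01001
Step 1: δ(q0, 0) = (q3, □, R) → □[q3]1001
Step 2: δ(q3, 1) = (q0, 0, L) → [q0]□0001

No transition is defined for δ(q0, □). By convention the machine halts and rejects.

The machine executed 2 steps before halting.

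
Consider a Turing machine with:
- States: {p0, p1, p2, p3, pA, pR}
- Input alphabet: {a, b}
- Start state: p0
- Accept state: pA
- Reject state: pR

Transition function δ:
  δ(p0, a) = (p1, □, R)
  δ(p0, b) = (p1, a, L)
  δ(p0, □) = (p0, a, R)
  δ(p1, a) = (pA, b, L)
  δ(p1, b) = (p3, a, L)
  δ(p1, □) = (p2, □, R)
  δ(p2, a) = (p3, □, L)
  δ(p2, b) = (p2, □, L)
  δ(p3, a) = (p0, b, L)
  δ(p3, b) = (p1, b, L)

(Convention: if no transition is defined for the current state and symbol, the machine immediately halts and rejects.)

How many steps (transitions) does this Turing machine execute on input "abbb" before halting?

Execution trace:
Initial: [p0]abbb
Step 1: δ(p0, a) = (p1, □, R) → □[p1]bbb
Step 2: δ(p1, b) = (p3, a, L) → [p3]□abb

No transition is defined for δ(p3, □). By convention the machine halts and rejects.

The machine executed 2 steps before halting.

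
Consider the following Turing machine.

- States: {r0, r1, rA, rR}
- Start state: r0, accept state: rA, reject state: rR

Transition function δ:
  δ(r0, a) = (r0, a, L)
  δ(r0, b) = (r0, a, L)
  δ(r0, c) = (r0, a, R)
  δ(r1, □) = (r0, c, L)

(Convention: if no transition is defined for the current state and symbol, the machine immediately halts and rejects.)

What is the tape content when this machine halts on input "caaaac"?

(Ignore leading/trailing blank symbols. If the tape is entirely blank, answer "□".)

Execution trace:
Initial: [r0]caaaac
Step 1: δ(r0, c) = (r0, a, R) → a[r0]aaaac
Step 2: δ(r0, a) = (r0, a, L) → [r0]aaaaac
Step 3: δ(r0, a) = (r0, a, L) → [r0]□aaaaac

No transition is defined for δ(r0, □). By convention the machine halts and rejects.

Final tape (ignoring leading/trailing blanks): aaaaac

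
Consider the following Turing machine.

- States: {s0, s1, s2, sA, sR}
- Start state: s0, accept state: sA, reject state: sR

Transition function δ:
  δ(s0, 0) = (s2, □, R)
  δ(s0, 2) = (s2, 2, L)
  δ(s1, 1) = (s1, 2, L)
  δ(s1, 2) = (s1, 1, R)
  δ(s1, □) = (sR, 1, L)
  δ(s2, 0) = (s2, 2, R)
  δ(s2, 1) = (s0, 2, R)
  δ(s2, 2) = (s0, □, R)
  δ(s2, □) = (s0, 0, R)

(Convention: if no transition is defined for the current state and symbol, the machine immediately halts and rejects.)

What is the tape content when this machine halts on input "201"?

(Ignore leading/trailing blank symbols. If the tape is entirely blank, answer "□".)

Execution trace:
Initial: [s0]201
Step 1: δ(s0, 2) = (s2, 2, L) → [s2]□201
Step 2: δ(s2, □) = (s0, 0, R) → 0[s0]201
Step 3: δ(s0, 2) = (s2, 2, L) → [s2]0201
Step 4: δ(s2, 0) = (s2, 2, R) → 2[s2]201
Step 5: δ(s2, 2) = (s0, □, R) → 2□[s0]01
Step 6: δ(s0, 0) = (s2, □, R) → 2□□[s2]1
Step 7: δ(s2, 1) = (s0, 2, R) → 2□□2[s0]□

No transition is defined for δ(s0, □). By convention the machine halts and rejects.

Final tape (ignoring leading/trailing blanks): 2□□2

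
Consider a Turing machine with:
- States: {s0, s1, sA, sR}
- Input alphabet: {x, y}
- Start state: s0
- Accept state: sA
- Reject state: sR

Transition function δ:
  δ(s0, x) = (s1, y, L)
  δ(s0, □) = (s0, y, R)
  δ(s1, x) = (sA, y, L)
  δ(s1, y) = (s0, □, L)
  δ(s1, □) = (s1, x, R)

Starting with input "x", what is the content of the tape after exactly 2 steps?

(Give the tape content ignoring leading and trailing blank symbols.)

Execution trace:
Initial: [s0]x
Step 1: δ(s0, x) = (s1, y, L) → [s1]□y
Step 2: δ(s1, □) = (s1, x, R) → x[s1]y

After 2 steps, the tape (ignoring leading/trailing blanks) is: xy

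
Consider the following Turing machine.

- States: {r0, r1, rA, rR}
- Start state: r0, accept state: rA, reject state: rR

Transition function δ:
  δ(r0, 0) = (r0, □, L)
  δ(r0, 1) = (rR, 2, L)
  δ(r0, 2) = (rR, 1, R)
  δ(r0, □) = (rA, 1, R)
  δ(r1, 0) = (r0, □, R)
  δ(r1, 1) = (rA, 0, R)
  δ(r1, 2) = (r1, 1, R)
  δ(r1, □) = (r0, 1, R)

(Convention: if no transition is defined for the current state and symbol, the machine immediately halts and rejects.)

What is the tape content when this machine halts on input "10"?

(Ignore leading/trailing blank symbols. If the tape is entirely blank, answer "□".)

Execution trace:
Initial: [r0]10
Step 1: δ(r0, 1) = (rR, 2, L) → [rR]□20

The machine reaches the reject state rR and halts.

Final tape (ignoring leading/trailing blanks): 20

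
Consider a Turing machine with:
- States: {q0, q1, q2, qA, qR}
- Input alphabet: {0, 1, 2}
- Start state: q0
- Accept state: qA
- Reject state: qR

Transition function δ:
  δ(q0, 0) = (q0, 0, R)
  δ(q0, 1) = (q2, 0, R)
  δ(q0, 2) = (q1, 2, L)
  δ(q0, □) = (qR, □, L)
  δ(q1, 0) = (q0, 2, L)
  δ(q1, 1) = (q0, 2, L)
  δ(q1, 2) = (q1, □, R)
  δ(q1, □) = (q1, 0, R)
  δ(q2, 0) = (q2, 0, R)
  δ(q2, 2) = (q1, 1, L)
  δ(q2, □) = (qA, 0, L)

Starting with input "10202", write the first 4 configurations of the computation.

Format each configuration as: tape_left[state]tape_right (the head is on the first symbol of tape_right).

Transitions applied:
Step 1: δ(q0, 1) = (q2, 0, R)
Step 2: δ(q2, 0) = (q2, 0, R)
Step 3: δ(q2, 2) = (q1, 1, L)

The first 4 configurations are:
[q0]10202 ⊢ 0[q2]0202 ⊢ 00[q2]202 ⊢ 0[q1]0102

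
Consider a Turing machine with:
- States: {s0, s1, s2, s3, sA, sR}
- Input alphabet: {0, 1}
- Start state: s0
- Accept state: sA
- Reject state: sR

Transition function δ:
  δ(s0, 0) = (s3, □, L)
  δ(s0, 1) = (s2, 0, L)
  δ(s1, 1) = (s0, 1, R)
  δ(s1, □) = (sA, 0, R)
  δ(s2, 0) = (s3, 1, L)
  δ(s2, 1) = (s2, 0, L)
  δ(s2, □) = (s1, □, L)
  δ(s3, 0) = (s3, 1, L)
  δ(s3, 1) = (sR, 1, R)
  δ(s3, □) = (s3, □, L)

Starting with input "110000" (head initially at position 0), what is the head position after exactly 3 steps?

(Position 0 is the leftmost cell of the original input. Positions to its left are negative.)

Execution trace (head position shown):
Step 0: [s0]110000  (head at position 0)
Step 1: move left → [s2]□010000  (head at position -1)
Step 2: move left → [s1]□□010000  (head at position -2)
Step 3: move right → 0[sA]□010000  (head at position -1)

After 3 steps, the head is at position -1.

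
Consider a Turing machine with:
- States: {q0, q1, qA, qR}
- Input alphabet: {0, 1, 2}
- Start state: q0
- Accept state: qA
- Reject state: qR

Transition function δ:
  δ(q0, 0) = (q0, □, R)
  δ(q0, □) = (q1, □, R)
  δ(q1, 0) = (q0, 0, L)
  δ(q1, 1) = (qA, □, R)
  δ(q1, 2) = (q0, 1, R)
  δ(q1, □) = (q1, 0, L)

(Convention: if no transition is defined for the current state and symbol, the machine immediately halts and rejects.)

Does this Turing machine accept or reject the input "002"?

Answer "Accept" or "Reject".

Execution trace:
Initial: [q0]002
Step 1: δ(q0, 0) = (q0, □, R) → □[q0]02
Step 2: δ(q0, 0) = (q0, □, R) → □□[q0]2

No transition is defined for δ(q0, 2). By convention the machine halts and rejects.

Answer: Reject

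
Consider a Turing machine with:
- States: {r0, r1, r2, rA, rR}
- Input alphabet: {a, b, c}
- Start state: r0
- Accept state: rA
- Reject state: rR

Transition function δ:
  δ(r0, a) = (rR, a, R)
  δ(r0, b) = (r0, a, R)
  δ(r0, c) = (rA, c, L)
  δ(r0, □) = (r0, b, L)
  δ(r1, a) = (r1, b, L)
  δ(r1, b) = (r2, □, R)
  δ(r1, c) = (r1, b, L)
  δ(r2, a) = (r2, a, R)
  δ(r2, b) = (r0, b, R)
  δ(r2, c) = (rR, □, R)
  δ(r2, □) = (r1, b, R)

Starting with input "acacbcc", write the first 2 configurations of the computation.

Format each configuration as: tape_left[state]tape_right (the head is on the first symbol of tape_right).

Transitions applied:
Step 1: δ(r0, a) = (rR, a, R)

The first 2 configurations are:
[r0]acacbcc ⊢ a[rR]cacbcc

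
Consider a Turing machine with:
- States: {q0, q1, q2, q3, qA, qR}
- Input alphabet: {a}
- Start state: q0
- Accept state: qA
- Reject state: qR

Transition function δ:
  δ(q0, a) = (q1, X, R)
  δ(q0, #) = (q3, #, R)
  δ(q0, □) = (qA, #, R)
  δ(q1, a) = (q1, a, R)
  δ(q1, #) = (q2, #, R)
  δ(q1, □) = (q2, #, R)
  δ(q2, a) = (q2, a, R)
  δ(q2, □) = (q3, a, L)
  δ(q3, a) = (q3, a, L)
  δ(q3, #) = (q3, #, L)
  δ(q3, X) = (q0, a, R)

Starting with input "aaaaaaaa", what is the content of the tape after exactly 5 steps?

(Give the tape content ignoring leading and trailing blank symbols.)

Execution trace:
Initial: [q0]aaaaaaaa
Step 1: δ(q0, a) = (q1, X, R) → X[q1]aaaaaaa
Step 2: δ(q1, a) = (q1, a, R) → Xa[q1]aaaaaa
Step 3: δ(q1, a) = (q1, a, R) → Xaa[q1]aaaaa
Step 4: δ(q1, a) = (q1, a, R) → Xaaa[q1]aaaa
Step 5: δ(q1, a) = (q1, a, R) → Xaaaa[q1]aaa

After 5 steps, the tape (ignoring leading/trailing blanks) is: Xaaaaaaa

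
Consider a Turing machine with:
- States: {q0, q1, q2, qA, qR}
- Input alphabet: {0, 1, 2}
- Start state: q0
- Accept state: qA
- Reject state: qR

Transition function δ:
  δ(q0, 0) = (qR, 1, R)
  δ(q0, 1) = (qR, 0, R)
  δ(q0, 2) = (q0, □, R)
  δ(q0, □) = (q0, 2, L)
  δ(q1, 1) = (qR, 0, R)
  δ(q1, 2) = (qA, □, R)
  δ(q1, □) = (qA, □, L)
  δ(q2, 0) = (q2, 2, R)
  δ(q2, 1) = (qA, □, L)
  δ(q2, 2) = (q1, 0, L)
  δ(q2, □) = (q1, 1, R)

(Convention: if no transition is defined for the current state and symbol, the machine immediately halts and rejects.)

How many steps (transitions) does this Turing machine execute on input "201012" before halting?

Execution trace:
Initial: [q0]201012
Step 1: δ(q0, 2) = (q0, □, R) → □[q0]01012
Step 2: δ(q0, 0) = (qR, 1, R) → □1[qR]1012

The machine reaches the reject state qR and halts.

The machine executed 2 steps before halting.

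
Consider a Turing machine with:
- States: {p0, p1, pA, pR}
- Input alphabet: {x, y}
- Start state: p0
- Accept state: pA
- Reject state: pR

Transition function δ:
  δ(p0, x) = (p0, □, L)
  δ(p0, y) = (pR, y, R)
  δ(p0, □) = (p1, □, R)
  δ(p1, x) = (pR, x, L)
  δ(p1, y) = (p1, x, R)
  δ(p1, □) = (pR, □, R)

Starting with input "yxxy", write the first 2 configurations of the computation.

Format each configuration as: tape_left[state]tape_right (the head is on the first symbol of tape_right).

Transitions applied:
Step 1: δ(p0, y) = (pR, y, R)

The first 2 configurations are:
[p0]yxxy ⊢ y[pR]xxy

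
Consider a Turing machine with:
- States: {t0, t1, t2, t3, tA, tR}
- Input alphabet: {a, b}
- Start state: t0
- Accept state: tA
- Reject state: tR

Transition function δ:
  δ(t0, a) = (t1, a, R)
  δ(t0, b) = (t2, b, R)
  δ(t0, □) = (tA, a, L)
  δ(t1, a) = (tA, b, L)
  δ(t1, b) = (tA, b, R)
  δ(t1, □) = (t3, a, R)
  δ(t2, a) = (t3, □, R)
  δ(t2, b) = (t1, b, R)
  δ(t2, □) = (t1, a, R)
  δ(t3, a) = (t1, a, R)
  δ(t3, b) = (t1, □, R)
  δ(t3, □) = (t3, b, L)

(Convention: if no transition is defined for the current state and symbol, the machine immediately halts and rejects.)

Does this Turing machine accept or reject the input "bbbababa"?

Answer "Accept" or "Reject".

Execution trace:
Initial: [t0]bbbababa
Step 1: δ(t0, b) = (t2, b, R) → b[t2]bbababa
Step 2: δ(t2, b) = (t1, b, R) → bb[t1]bababa
Step 3: δ(t1, b) = (tA, b, R) → bbb[tA]ababa

The machine reaches the accept state tA and halts.

Answer: Accept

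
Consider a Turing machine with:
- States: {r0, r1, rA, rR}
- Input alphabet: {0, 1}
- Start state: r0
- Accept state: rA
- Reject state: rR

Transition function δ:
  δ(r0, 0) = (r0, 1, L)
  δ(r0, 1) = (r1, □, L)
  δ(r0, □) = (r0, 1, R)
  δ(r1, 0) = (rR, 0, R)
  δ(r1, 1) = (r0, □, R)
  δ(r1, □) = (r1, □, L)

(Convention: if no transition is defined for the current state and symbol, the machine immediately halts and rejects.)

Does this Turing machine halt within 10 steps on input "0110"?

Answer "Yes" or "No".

Execution trace:
Initial: [r0]0110
Step 1: δ(r0, 0) = (r0, 1, L) → [r0]□1110
Step 2: δ(r0, □) = (r0, 1, R) → 1[r0]1110
Step 3: δ(r0, 1) = (r1, □, L) → [r1]1□110
Step 4: δ(r1, 1) = (r0, □, R) → □[r0]□110
Step 5: δ(r0, □) = (r0, 1, R) → □1[r0]110
Step 6: δ(r0, 1) = (r1, □, L) → □[r1]1□10
Step 7: δ(r1, 1) = (r0, □, R) → □□[r0]□10
Step 8: δ(r0, □) = (r0, 1, R) → □□1[r0]10
Step 9: δ(r0, 1) = (r1, □, L) → □□[r1]1□0
Step 10: δ(r1, 1) = (r0, □, R) → □□□[r0]□0

The machine has not reached a halting state after 10 steps.
The machine did not halt within the 10-step bound.

Answer: No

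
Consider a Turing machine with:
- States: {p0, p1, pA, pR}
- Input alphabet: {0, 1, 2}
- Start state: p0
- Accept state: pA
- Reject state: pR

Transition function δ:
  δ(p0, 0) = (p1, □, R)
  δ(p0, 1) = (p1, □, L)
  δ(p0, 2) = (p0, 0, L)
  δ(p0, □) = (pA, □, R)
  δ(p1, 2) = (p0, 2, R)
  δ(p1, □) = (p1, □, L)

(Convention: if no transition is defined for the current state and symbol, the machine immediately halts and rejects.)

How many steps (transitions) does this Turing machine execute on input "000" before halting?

Execution trace:
Initial: [p0]000
Step 1: δ(p0, 0) = (p1, □, R) → □[p1]00

No transition is defined for δ(p1, 0). By convention the machine halts and rejects.

The machine executed 1 step before halting.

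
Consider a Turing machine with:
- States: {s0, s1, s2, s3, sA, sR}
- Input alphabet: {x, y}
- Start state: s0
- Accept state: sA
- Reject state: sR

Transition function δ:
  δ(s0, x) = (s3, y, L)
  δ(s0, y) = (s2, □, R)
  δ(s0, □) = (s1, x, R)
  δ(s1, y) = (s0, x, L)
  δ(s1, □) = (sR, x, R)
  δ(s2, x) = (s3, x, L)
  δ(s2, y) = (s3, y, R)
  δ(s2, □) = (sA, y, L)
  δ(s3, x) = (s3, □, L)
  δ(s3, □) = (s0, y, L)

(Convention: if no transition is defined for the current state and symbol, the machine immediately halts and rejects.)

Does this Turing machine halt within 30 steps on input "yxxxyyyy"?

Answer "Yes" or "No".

Execution trace:
Initial: [s0]yxxxyyyy
Step 1: δ(s0, y) = (s2, □, R) → □[s2]xxxyyyy
Step 2: δ(s2, x) = (s3, x, L) → [s3]□xxxyyyy
Step 3: δ(s3, □) = (s0, y, L) → [s0]□yxxxyyyy
Step 4: δ(s0, □) = (s1, x, R) → x[s1]yxxxyyyy
Step 5: δ(s1, y) = (s0, x, L) → [s0]xxxxxyyyy
Step 6: δ(s0, x) = (s3, y, L) → [s3]□yxxxxyyyy
Step 7: δ(s3, □) = (s0, y, L) → [s0]□yyxxxxyyyy
Step 8: δ(s0, □) = (s1, x, R) → x[s1]yyxxxxyyyy
Step 9: δ(s1, y) = (s0, x, L) → [s0]xxyxxxxyyyy
Step 10: δ(s0, x) = (s3, y, L) → [s3]□yxyxxxxyyyy
Step 11: δ(s3, □) = (s0, y, L) → [s0]□yyxyxxxxyyyy
Step 12: δ(s0, □) = (s1, x, R) → x[s1]yyxyxxxxyyyy
Step 13: δ(s1, y) = (s0, x, L) → [s0]xxyxyxxxxyyyy
Step 14: δ(s0, x) = (s3, y, L) → [s3]□yxyxyxxxxyyyy
Step 15: δ(s3, □) = (s0, y, L) → [s0]□yyxyxyxxxxyyyy
Step 16: δ(s0, □) = (s1, x, R) → x[s1]yyxyxyxxxxyyyy
Step 17: δ(s1, y) = (s0, x, L) → [s0]xxyxyxyxxxxyyyy
Step 18: δ(s0, x) = (s3, y, L) → [s3]□yxyxyxyxxxxyyyy
Step 19: δ(s3, □) = (s0, y, L) → [s0]□yyxyxyxyxxxxyyyy
Step 20: δ(s0, □) = (s1, x, R) → x[s1]yyxyxyxyxxxxyyyy
Step 21: δ(s1, y) = (s0, x, L) → [s0]xxyxyxyxyxxxxyyyy
Step 22: δ(s0, x) = (s3, y, L) → [s3]□yxyxyxyxyxxxxyyyy
Step 23: δ(s3, □) = (s0, y, L) → [s0]□yyxyxyxyxyxxxxyyyy
Step 24: δ(s0, □) = (s1, x, R) → x[s1]yyxyxyxyxyxxxxyyyy
Step 25: δ(s1, y) = (s0, x, L) → [s0]xxyxyxyxyxyxxxxyyyy
Step 26: δ(s0, x) = (s3, y, L) → [s3]□yxyxyxyxyxyxxxxyyyy
Step 27: δ(s3, □) = (s0, y, L) → [s0]□yyxyxyxyxyxyxxxxyyyy
Step 28: δ(s0, □) = (s1, x, R) → x[s1]yyxyxyxyxyxyxxxxyyyy
Step 29: δ(s1, y) = (s0, x, L) → [s0]xxyxyxyxyxyxyxxxxyyyy
Step 30: δ(s0, x) = (s3, y, L) → [s3]□yxyxyxyxyxyxyxxxxyyyy

The machine has not reached a halting state after 30 steps.
The machine did not halt within the 30-step bound.

Answer: No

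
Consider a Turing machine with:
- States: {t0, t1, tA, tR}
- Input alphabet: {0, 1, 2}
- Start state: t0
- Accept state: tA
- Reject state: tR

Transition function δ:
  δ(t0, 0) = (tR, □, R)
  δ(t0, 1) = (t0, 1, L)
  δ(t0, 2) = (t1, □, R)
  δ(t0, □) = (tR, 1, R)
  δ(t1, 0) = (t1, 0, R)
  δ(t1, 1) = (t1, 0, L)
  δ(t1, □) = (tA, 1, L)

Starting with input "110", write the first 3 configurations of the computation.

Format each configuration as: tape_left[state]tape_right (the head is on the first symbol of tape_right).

Transitions applied:
Step 1: δ(t0, 1) = (t0, 1, L)
Step 2: δ(t0, □) = (tR, 1, R)

The first 3 configurations are:
[t0]110 ⊢ [t0]□110 ⊢ 1[tR]110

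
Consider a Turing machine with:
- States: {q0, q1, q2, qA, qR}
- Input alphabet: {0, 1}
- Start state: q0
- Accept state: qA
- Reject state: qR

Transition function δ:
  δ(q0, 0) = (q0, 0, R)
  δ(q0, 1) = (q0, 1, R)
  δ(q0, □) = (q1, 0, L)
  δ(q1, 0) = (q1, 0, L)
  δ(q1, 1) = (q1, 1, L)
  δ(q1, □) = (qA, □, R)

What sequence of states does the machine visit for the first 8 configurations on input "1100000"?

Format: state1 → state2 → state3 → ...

Execution trace:
Initial: [q0]1100000
Step 1: δ(q0, 1) = (q0, 1, R) → 1[q0]100000
Step 2: δ(q0, 1) = (q0, 1, R) → 11[q0]00000
Step 3: δ(q0, 0) = (q0, 0, R) → 110[q0]0000
Step 4: δ(q0, 0) = (q0, 0, R) → 1100[q0]000
Step 5: δ(q0, 0) = (q0, 0, R) → 11000[q0]00
Step 6: δ(q0, 0) = (q0, 0, R) → 110000[q0]0
Step 7: δ(q0, 0) = (q0, 0, R) → 1100000[q0]□

State sequence: q0 → q0 → q0 → q0 → q0 → q0 → q0 → q0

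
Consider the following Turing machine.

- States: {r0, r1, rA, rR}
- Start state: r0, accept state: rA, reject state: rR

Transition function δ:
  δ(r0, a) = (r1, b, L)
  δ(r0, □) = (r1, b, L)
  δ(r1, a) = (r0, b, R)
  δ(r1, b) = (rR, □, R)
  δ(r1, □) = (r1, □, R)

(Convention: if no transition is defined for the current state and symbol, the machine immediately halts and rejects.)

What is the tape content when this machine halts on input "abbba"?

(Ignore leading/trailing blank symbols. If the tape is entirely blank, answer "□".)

Execution trace:
Initial: [r0]abbba
Step 1: δ(r0, a) = (r1, b, L) → [r1]□bbbba
Step 2: δ(r1, □) = (r1, □, R) → □[r1]bbbba
Step 3: δ(r1, b) = (rR, □, R) → □□[rR]bbba

The machine reaches the reject state rR and halts.

Final tape (ignoring leading/trailing blanks): bbba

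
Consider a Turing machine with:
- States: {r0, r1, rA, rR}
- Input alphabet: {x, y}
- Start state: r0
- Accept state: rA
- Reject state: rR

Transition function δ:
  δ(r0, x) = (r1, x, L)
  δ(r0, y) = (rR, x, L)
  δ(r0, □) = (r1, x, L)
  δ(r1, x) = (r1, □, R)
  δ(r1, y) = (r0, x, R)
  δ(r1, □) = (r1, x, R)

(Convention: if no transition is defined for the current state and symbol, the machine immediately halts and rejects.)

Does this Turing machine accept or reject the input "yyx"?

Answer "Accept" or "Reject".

Execution trace:
Initial: [r0]yyx
Step 1: δ(r0, y) = (rR, x, L) → [rR]□xyx

The machine reaches the reject state rR and halts.

Answer: Reject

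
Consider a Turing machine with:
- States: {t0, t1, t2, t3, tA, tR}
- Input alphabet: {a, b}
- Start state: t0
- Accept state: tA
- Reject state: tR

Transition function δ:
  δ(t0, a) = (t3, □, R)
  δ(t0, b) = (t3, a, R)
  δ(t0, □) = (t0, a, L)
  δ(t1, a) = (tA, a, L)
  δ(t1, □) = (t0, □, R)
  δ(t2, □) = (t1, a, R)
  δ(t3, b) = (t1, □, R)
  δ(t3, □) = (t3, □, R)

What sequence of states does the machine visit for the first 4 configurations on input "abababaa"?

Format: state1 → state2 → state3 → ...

Execution trace:
Initial: [t0]abababaa
Step 1: δ(t0, a) = (t3, □, R) → □[t3]bababaa
Step 2: δ(t3, b) = (t1, □, R) → □□[t1]ababaa
Step 3: δ(t1, a) = (tA, a, L) → □[tA]□ababaa

The machine reaches the accept state tA and halts.

State sequence: t0 → t3 → t1 → tA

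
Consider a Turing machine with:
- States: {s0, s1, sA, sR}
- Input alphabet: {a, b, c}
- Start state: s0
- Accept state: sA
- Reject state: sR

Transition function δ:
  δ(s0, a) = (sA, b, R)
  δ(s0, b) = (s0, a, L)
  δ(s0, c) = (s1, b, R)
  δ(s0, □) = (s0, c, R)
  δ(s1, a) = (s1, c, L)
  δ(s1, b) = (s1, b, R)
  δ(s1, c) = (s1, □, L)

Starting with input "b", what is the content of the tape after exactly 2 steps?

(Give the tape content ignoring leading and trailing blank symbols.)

Execution trace:
Initial: [s0]b
Step 1: δ(s0, b) = (s0, a, L) → [s0]□a
Step 2: δ(s0, □) = (s0, c, R) → c[s0]a

After 2 steps, the tape (ignoring leading/trailing blanks) is: ca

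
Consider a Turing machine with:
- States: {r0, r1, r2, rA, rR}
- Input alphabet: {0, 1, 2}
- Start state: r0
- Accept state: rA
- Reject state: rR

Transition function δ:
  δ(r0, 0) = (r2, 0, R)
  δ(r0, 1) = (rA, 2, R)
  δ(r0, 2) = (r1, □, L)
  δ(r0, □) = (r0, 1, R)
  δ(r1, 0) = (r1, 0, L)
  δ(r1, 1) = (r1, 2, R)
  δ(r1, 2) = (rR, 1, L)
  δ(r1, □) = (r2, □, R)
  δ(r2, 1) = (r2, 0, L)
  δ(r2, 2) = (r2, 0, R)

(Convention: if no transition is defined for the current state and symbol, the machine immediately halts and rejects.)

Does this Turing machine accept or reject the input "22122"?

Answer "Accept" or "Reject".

Execution trace:
Initial: [r0]22122
Step 1: δ(r0, 2) = (r1, □, L) → [r1]□□2122
Step 2: δ(r1, □) = (r2, □, R) → □[r2]□2122

No transition is defined for δ(r2, □). By convention the machine halts and rejects.

Answer: Reject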